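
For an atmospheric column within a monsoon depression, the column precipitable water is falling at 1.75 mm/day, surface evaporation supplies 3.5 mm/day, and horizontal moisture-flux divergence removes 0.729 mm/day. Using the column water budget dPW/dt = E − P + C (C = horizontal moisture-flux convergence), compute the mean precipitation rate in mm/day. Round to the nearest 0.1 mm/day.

P ≈ 4.5 mm/day

dPW/dt = -1.75 mm/day.
P = E + C − dPW/dt = 3.5 + (-0.729) − (-1.75) = 4.5 mm/day.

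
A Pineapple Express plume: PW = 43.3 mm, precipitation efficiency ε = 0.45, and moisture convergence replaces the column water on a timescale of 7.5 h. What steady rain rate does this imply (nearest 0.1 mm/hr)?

Each overturning extracts ε × PW = 0.45 × 43.3 = 19.485 mm.
Rate = ε·PW / τ = 19.485 / 7.5 h = 2.6 mm/hr.

R ≈ 2.6 mm/hr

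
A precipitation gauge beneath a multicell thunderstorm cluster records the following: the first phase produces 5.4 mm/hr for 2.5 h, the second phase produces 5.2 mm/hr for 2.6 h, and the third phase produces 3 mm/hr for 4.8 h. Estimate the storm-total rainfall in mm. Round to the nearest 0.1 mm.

total ≈ 41.4 mm

Total = Σ Rᵢ Δtᵢ = 5.4 × 2.5 + 5.2 × 2.6 + 3 × 4.8
      = 13.5 + 13.52 + 14.4 = 41.4 mm.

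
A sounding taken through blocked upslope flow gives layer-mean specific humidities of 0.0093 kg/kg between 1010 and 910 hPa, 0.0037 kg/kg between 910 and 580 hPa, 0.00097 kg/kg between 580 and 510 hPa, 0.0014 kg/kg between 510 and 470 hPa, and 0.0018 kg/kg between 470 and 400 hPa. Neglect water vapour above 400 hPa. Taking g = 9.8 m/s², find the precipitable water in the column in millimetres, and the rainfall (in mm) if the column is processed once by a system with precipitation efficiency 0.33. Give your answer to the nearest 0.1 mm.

Precipitable water is the column-integrated vapour mass per unit area: PW = (1/g) Σ q̄ Δp, with q in kg/kg and Δp in Pa (1 kg/m² of water = 1 mm).
Layer 1010–910 hPa: Δp = 100 hPa = 10000 Pa, q̄ = 0.0093 kg/kg → 0.0093 × 10000 / 9.8 = 9.49 mm
Layer 910–580 hPa: Δp = 330 hPa = 33000 Pa, q̄ = 0.0037 kg/kg → 0.0037 × 33000 / 9.8 = 12.46 mm
Layer 580–510 hPa: Δp = 70 hPa = 7000 Pa, q̄ = 0.00097 kg/kg → 0.00097 × 7000 / 9.8 = 0.69 mm
Layer 510–470 hPa: Δp = 40 hPa = 4000 Pa, q̄ = 0.0014 kg/kg → 0.0014 × 4000 / 9.8 = 0.57 mm
Layer 470–400 hPa: Δp = 70 hPa = 7000 Pa, q̄ = 0.0018 kg/kg → 0.0018 × 7000 / 9.8 = 1.29 mm
PW = 9.49 + 12.46 + 0.69 + 0.57 + 1.29 = 24.50 ≈ 24.5 mm.
Rainfall = ε × PW = 0.33 × 24.5 = 8.1 mm.

PW ≈ 24.5 mm; rainfall ≈ 8.1 mm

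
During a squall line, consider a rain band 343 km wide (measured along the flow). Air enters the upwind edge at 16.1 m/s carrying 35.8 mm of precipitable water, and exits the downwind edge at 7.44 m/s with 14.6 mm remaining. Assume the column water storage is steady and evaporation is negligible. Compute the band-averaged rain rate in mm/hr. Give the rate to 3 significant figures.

Column moisture flux per unit crosswind length is F = V × PW.
Inflow: F_in = 16.1 × 35.8 = 576.38 mm·m/s
Outflow: F_out = 7.44 × 14.6 = 108.624 mm·m/s
Steady-state rate R = (F_in − F_out)/L = (576.38 − 108.624) / 343000 m = 1.364e-03 mm/s.
R = 1.364e-03 × 3600 = 4.91 mm/hr.

R ≈ 4.91 mm/hr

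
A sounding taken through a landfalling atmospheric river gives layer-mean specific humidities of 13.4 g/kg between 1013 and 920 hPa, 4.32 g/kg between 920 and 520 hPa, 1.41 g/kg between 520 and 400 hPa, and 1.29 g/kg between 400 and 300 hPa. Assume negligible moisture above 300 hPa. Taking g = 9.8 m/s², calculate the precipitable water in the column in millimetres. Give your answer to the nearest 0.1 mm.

PW ≈ 33.4 mm

Precipitable water is the column-integrated vapour mass per unit area: PW = (1/g) Σ q̄ Δp, with q in kg/kg and Δp in Pa (1 kg/m² of water = 1 mm).
Layer 1013–920 hPa: Δp = 93 hPa = 9300 Pa, q̄ = 0.0134 kg/kg → 0.0134 × 9300 / 9.8 = 12.72 mm
Layer 920–520 hPa: Δp = 400 hPa = 40000 Pa, q̄ = 0.00432 kg/kg → 0.00432 × 40000 / 9.8 = 17.63 mm
Layer 520–400 hPa: Δp = 120 hPa = 12000 Pa, q̄ = 0.00141 kg/kg → 0.00141 × 12000 / 9.8 = 1.73 mm
Layer 400–300 hPa: Δp = 100 hPa = 10000 Pa, q̄ = 0.00129 kg/kg → 0.00129 × 10000 / 9.8 = 1.32 mm
PW = 12.72 + 17.63 + 1.73 + 1.32 = 33.40 ≈ 33.4 mm.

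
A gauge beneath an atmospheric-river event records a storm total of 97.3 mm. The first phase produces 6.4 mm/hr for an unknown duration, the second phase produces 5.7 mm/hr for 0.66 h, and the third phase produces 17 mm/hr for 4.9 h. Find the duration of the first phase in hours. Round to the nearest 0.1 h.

duration ≈ 1.6 h

Known phases: 5.7 × 0.66 + 17 × 4.9 = 3.762 + 83.3 = 87.062 mm.
Remaining depth = 97.3 − 87.062 = 10.238 mm.
Duration = 10.238 / 6.4 = 1.6 h.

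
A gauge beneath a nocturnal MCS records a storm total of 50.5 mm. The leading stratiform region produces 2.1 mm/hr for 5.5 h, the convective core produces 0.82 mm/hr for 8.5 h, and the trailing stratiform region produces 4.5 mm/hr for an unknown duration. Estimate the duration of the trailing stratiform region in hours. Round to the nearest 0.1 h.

Known phases: 2.1 × 5.5 + 0.82 × 8.5 = 11.55 + 6.97 = 18.52 mm.
Remaining depth = 50.5 − 18.52 = 31.98 mm.
Duration = 31.98 / 4.5 = 7.1 h.

duration ≈ 7.1 h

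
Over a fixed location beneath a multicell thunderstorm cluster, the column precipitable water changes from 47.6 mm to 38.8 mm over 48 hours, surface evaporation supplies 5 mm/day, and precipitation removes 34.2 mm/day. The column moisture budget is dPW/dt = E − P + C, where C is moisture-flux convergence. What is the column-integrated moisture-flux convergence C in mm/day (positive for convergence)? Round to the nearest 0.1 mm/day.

dPW/dt = (38.8 − 47.6) mm / (48/24 day) = -4.400 mm/day.
C = dPW/dt − E + P = (-4.400) − 5 + 34.2 = 24.8 mm/day.

C ≈ 24.8 mm/day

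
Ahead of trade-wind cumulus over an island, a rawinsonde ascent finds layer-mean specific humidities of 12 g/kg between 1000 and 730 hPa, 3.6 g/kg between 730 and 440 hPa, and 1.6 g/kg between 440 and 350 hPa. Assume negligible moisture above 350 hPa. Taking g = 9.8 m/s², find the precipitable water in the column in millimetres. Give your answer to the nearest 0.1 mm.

PW ≈ 45.2 mm

Precipitable water is the column-integrated vapour mass per unit area: PW = (1/g) Σ q̄ Δp, with q in kg/kg and Δp in Pa (1 kg/m² of water = 1 mm).
Layer 1000–730 hPa: Δp = 270 hPa = 27000 Pa, q̄ = 0.012 kg/kg → 0.012 × 27000 / 9.8 = 33.06 mm
Layer 730–440 hPa: Δp = 290 hPa = 29000 Pa, q̄ = 0.0036 kg/kg → 0.0036 × 29000 / 9.8 = 10.65 mm
Layer 440–350 hPa: Δp = 90 hPa = 9000 Pa, q̄ = 0.0016 kg/kg → 0.0016 × 9000 / 9.8 = 1.47 mm
PW = 33.06 + 10.65 + 1.47 = 45.18 ≈ 45.2 mm.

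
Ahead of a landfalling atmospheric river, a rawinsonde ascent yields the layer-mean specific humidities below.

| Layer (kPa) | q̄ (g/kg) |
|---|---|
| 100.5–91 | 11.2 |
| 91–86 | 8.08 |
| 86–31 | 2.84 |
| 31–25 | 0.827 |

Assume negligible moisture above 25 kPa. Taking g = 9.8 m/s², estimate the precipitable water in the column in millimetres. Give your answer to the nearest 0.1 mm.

Precipitable water is the column-integrated vapour mass per unit area: PW = (1/g) Σ q̄ Δp, with q in kg/kg and Δp in Pa (1 kg/m² of water = 1 mm).
Layer 100.5–91 kPa: Δp = 95 hPa = 9500 Pa, q̄ = 0.0112 kg/kg → 0.0112 × 9500 / 9.8 = 10.86 mm
Layer 91–86 kPa: Δp = 50 hPa = 5000 Pa, q̄ = 0.00808 kg/kg → 0.00808 × 5000 / 9.8 = 4.12 mm
Layer 86–31 kPa: Δp = 550 hPa = 55000 Pa, q̄ = 0.00284 kg/kg → 0.00284 × 55000 / 9.8 = 15.94 mm
Layer 31–25 kPa: Δp = 60 hPa = 6000 Pa, q̄ = 0.000827 kg/kg → 0.000827 × 6000 / 9.8 = 0.51 mm
PW = 10.86 + 4.12 + 15.94 + 0.51 = 31.43 ≈ 31.4 mm.

PW ≈ 31.4 mm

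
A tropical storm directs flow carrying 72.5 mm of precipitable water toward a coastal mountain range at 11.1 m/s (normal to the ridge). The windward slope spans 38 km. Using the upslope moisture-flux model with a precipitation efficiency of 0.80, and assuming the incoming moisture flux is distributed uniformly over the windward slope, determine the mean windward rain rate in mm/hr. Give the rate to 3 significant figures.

Incoming column moisture flux per unit ridge length: F = V × PW = 11.1 × 72.5 = 804.75 mm·m/s.
Spread over the 38 km slope with efficiency ε = 0.80: R = ε·F/W = 0.80 × 804.75 / 38000 m = 1.694e-02 mm/s.
R = 1.694e-02 × 3600 = 61.0 mm/hr.

R ≈ 61.0 mm/hr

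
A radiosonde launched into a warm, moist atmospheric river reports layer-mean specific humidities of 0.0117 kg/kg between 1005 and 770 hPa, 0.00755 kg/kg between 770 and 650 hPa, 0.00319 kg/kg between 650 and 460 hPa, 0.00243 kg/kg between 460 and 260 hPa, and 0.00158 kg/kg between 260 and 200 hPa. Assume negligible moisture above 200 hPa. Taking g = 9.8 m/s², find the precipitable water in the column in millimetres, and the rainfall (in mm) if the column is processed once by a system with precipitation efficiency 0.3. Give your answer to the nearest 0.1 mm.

Precipitable water is the column-integrated vapour mass per unit area: PW = (1/g) Σ q̄ Δp, with q in kg/kg and Δp in Pa (1 kg/m² of water = 1 mm).
Layer 1005–770 hPa: Δp = 235 hPa = 23500 Pa, q̄ = 0.0117 kg/kg → 0.0117 × 23500 / 9.8 = 28.06 mm
Layer 770–650 hPa: Δp = 120 hPa = 12000 Pa, q̄ = 0.00755 kg/kg → 0.00755 × 12000 / 9.8 = 9.24 mm
Layer 650–460 hPa: Δp = 190 hPa = 19000 Pa, q̄ = 0.00319 kg/kg → 0.00319 × 19000 / 9.8 = 6.18 mm
Layer 460–260 hPa: Δp = 200 hPa = 20000 Pa, q̄ = 0.00243 kg/kg → 0.00243 × 20000 / 9.8 = 4.96 mm
Layer 260–200 hPa: Δp = 60 hPa = 6000 Pa, q̄ = 0.00158 kg/kg → 0.00158 × 6000 / 9.8 = 0.97 mm
PW = 28.06 + 9.24 + 6.18 + 4.96 + 0.97 = 49.41 ≈ 49.4 mm.
Rainfall = ε × PW = 0.3 × 49.4 = 14.8 mm.

PW ≈ 49.4 mm; rainfall ≈ 14.8 mm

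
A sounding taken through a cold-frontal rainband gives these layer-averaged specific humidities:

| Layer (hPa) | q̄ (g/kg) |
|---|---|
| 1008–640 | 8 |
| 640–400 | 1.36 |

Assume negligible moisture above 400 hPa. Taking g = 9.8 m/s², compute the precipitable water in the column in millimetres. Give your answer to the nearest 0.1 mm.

Precipitable water is the column-integrated vapour mass per unit area: PW = (1/g) Σ q̄ Δp, with q in kg/kg and Δp in Pa (1 kg/m² of water = 1 mm).
Layer 1008–640 hPa: Δp = 368 hPa = 36800 Pa, q̄ = 0.008 kg/kg → 0.008 × 36800 / 9.8 = 30.04 mm
Layer 640–400 hPa: Δp = 240 hPa = 24000 Pa, q̄ = 0.00136 kg/kg → 0.00136 × 24000 / 9.8 = 3.33 mm
PW = 30.04 + 3.33 = 33.37 ≈ 33.4 mm.

PW ≈ 33.4 mm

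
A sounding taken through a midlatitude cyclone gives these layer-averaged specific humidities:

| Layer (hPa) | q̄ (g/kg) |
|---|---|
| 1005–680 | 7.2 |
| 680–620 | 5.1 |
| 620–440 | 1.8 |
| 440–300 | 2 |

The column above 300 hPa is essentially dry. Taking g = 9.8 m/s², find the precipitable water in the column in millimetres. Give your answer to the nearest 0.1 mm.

PW ≈ 33.2 mm

Precipitable water is the column-integrated vapour mass per unit area: PW = (1/g) Σ q̄ Δp, with q in kg/kg and Δp in Pa (1 kg/m² of water = 1 mm).
Layer 1005–680 hPa: Δp = 325 hPa = 32500 Pa, q̄ = 0.0072 kg/kg → 0.0072 × 32500 / 9.8 = 23.88 mm
Layer 680–620 hPa: Δp = 60 hPa = 6000 Pa, q̄ = 0.0051 kg/kg → 0.0051 × 6000 / 9.8 = 3.12 mm
Layer 620–440 hPa: Δp = 180 hPa = 18000 Pa, q̄ = 0.0018 kg/kg → 0.0018 × 18000 / 9.8 = 3.31 mm
Layer 440–300 hPa: Δp = 140 hPa = 14000 Pa, q̄ = 0.002 kg/kg → 0.002 × 14000 / 9.8 = 2.86 mm
PW = 23.88 + 3.12 + 3.31 + 2.86 = 33.17 ≈ 33.2 mm.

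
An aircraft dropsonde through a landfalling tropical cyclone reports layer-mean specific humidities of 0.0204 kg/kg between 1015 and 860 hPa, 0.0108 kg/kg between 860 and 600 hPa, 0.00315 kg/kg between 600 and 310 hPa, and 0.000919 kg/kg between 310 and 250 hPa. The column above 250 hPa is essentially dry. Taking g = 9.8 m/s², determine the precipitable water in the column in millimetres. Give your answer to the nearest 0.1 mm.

PW ≈ 70.8 mm

Precipitable water is the column-integrated vapour mass per unit area: PW = (1/g) Σ q̄ Δp, with q in kg/kg and Δp in Pa (1 kg/m² of water = 1 mm).
Layer 1015–860 hPa: Δp = 155 hPa = 15500 Pa, q̄ = 0.0204 kg/kg → 0.0204 × 15500 / 9.8 = 32.27 mm
Layer 860–600 hPa: Δp = 260 hPa = 26000 Pa, q̄ = 0.0108 kg/kg → 0.0108 × 26000 / 9.8 = 28.65 mm
Layer 600–310 hPa: Δp = 290 hPa = 29000 Pa, q̄ = 0.00315 kg/kg → 0.00315 × 29000 / 9.8 = 9.32 mm
Layer 310–250 hPa: Δp = 60 hPa = 6000 Pa, q̄ = 0.000919 kg/kg → 0.000919 × 6000 / 9.8 = 0.56 mm
PW = 32.27 + 28.65 + 9.32 + 0.56 = 70.80 ≈ 70.8 mm.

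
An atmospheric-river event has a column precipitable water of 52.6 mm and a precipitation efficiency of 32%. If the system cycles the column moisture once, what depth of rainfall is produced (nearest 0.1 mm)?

Rainfall = ε × PW = 0.32 × 52.6 = 16.8 mm.

rainfall ≈ 16.8 mm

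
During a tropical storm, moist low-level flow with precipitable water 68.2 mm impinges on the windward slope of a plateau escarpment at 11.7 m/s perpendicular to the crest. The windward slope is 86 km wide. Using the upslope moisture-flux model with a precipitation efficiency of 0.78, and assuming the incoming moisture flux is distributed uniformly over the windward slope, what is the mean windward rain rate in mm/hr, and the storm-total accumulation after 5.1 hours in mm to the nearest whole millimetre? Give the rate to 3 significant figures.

Incoming column moisture flux per unit ridge length: F = V × PW = 11.7 × 68.2 = 797.94 mm·m/s.
Spread over the 86 km slope with efficiency ε = 0.78: R = ε·F/W = 0.78 × 797.94 / 86000 m = 7.237e-03 mm/s.
R = 7.237e-03 × 3600 = 26.1 mm/hr.
Over 5.1 h: total = 26.1 × 5.1 = 133.11 ≈ 133 mm.

R ≈ 26.1 mm/hr; total ≈ 133 mm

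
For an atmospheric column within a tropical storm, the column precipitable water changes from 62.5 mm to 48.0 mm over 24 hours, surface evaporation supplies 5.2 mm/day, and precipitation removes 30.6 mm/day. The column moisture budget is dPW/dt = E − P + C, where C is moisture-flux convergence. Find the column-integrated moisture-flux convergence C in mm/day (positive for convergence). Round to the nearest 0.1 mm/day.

C ≈ 10.9 mm/day

dPW/dt = (48.0 − 62.5) mm / (24/24 day) = -14.500 mm/day.
C = dPW/dt − E + P = (-14.500) − 5.2 + 30.6 = 10.9 mm/day.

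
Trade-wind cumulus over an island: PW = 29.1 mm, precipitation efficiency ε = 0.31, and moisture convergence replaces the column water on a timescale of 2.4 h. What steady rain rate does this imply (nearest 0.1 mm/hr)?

R ≈ 3.8 mm/hr

Each overturning extracts ε × PW = 0.31 × 29.1 = 9.021 mm.
Rate = ε·PW / τ = 9.021 / 2.4 h = 3.8 mm/hr.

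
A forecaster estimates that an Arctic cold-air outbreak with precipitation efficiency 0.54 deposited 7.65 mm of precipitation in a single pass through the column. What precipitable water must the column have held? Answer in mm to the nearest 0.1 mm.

PW = precipitation / ε = 7.65 / 0.54 = 14.2 mm.

PW ≈ 14.2 mm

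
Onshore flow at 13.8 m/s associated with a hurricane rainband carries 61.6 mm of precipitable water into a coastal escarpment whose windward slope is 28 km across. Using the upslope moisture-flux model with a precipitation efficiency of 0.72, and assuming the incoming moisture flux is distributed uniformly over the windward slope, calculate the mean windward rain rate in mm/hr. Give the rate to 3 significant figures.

R ≈ 78.7 mm/hr

Incoming column moisture flux per unit ridge length: F = V × PW = 13.8 × 61.6 = 850.08 mm·m/s.
Spread over the 28 km slope with efficiency ε = 0.72: R = ε·F/W = 0.72 × 850.08 / 28000 m = 2.186e-02 mm/s.
R = 2.186e-02 × 3600 = 78.7 mm/hr.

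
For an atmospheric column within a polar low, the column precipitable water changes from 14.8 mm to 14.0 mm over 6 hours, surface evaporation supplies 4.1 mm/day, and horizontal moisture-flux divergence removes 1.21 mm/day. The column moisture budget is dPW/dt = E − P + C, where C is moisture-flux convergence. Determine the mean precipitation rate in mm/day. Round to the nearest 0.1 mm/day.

dPW/dt = (14.0 − 14.8) mm / (6/24 day) = -3.200 mm/day.
P = E + C − dPW/dt = 4.1 + (-1.21) − (-3.200) = 6.1 mm/day.

P ≈ 6.1 mm/day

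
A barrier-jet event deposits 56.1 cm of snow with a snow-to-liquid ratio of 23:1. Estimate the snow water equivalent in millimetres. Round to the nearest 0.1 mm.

SWE ≈ 24.4 mm

SWE = snow depth / ratio = 56.1 cm / 23 = 2.439 cm = 24.4 mm.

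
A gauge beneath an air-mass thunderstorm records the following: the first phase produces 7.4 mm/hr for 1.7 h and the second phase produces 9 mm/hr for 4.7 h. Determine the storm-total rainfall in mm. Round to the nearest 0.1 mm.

total ≈ 54.9 mm

Total = Σ Rᵢ Δtᵢ = 7.4 × 1.7 + 9 × 4.7
      = 12.58 + 42.3 = 54.9 mm.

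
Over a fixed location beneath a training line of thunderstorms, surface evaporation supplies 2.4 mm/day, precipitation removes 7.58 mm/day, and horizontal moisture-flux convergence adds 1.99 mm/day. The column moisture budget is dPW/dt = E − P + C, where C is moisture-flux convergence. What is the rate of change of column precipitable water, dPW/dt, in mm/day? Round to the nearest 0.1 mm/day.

dPW/dt ≈ -3.2 mm/day

dPW/dt = E − P + C = 2.4 − 7.58 + (1.99) = -3.2 mm/day.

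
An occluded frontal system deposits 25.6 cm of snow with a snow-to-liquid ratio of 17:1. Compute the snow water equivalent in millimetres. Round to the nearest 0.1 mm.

SWE ≈ 15.1 mm

SWE = snow depth / ratio = 25.6 cm / 17 = 1.506 cm = 15.1 mm.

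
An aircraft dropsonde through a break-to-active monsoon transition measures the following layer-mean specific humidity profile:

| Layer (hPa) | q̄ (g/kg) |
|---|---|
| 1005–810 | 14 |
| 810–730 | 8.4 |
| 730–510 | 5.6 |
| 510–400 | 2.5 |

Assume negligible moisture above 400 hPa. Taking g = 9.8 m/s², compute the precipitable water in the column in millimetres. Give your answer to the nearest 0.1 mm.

Precipitable water is the column-integrated vapour mass per unit area: PW = (1/g) Σ q̄ Δp, with q in kg/kg and Δp in Pa (1 kg/m² of water = 1 mm).
Layer 1005–810 hPa: Δp = 195 hPa = 19500 Pa, q̄ = 0.014 kg/kg → 0.014 × 19500 / 9.8 = 27.86 mm
Layer 810–730 hPa: Δp = 80 hPa = 8000 Pa, q̄ = 0.0084 kg/kg → 0.0084 × 8000 / 9.8 = 6.86 mm
Layer 730–510 hPa: Δp = 220 hPa = 22000 Pa, q̄ = 0.0056 kg/kg → 0.0056 × 22000 / 9.8 = 12.57 mm
Layer 510–400 hPa: Δp = 110 hPa = 11000 Pa, q̄ = 0.0025 kg/kg → 0.0025 × 11000 / 9.8 = 2.81 mm
PW = 27.86 + 6.86 + 12.57 + 2.81 = 50.10 ≈ 50.1 mm.

PW ≈ 50.1 mm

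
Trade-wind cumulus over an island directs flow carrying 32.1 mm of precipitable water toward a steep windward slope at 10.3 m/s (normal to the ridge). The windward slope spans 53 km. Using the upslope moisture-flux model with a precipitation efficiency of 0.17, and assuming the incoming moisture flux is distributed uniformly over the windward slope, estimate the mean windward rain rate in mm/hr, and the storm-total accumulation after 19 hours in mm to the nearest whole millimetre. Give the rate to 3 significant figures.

Incoming column moisture flux per unit ridge length: F = V × PW = 10.3 × 32.1 = 330.63 mm·m/s.
Spread over the 53 km slope with efficiency ε = 0.17: R = ε·F/W = 0.17 × 330.63 / 53000 m = 1.061e-03 mm/s.
R = 1.061e-03 × 3600 = 3.82 mm/hr.
Over 19 h: total = 3.82 × 19 = 72.58 ≈ 73 mm.

R ≈ 3.82 mm/hr; total ≈ 73 mm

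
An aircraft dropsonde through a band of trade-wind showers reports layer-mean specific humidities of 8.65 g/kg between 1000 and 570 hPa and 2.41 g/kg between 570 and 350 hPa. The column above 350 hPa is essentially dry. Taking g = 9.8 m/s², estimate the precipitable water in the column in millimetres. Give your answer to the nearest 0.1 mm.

PW ≈ 43.4 mm

Precipitable water is the column-integrated vapour mass per unit area: PW = (1/g) Σ q̄ Δp, with q in kg/kg and Δp in Pa (1 kg/m² of water = 1 mm).
Layer 1000–570 hPa: Δp = 430 hPa = 43000 Pa, q̄ = 0.00865 kg/kg → 0.00865 × 43000 / 9.8 = 37.95 mm
Layer 570–350 hPa: Δp = 220 hPa = 22000 Pa, q̄ = 0.00241 kg/kg → 0.00241 × 22000 / 9.8 = 5.41 mm
PW = 37.95 + 5.41 = 43.36 ≈ 43.4 mm.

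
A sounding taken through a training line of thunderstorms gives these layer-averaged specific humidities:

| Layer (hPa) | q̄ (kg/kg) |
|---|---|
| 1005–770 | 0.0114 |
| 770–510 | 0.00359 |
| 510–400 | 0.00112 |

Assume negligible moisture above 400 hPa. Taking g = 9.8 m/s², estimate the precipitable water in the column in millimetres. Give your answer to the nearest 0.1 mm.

Precipitable water is the column-integrated vapour mass per unit area: PW = (1/g) Σ q̄ Δp, with q in kg/kg and Δp in Pa (1 kg/m² of water = 1 mm).
Layer 1005–770 hPa: Δp = 235 hPa = 23500 Pa, q̄ = 0.0114 kg/kg → 0.0114 × 23500 / 9.8 = 27.34 mm
Layer 770–510 hPa: Δp = 260 hPa = 26000 Pa, q̄ = 0.00359 kg/kg → 0.00359 × 26000 / 9.8 = 9.52 mm
Layer 510–400 hPa: Δp = 110 hPa = 11000 Pa, q̄ = 0.00112 kg/kg → 0.00112 × 11000 / 9.8 = 1.26 mm
PW = 27.34 + 9.52 + 1.26 = 38.12 ≈ 38.1 mm.

PW ≈ 38.1 mm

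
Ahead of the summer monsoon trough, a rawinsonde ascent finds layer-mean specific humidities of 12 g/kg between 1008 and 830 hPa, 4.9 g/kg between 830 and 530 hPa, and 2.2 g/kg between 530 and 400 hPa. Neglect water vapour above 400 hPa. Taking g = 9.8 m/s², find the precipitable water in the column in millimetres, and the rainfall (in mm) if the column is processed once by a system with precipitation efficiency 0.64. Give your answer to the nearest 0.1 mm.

PW ≈ 39.7 mm; rainfall ≈ 25.4 mm

Precipitable water is the column-integrated vapour mass per unit area: PW = (1/g) Σ q̄ Δp, with q in kg/kg and Δp in Pa (1 kg/m² of water = 1 mm).
Layer 1008–830 hPa: Δp = 178 hPa = 17800 Pa, q̄ = 0.012 kg/kg → 0.012 × 17800 / 9.8 = 21.80 mm
Layer 830–530 hPa: Δp = 300 hPa = 30000 Pa, q̄ = 0.0049 kg/kg → 0.0049 × 30000 / 9.8 = 15.00 mm
Layer 530–400 hPa: Δp = 130 hPa = 13000 Pa, q̄ = 0.0022 kg/kg → 0.0022 × 13000 / 9.8 = 2.92 mm
PW = 21.80 + 15.00 + 2.92 = 39.72 ≈ 39.7 mm.
Rainfall = ε × PW = 0.64 × 39.7 = 25.4 mm.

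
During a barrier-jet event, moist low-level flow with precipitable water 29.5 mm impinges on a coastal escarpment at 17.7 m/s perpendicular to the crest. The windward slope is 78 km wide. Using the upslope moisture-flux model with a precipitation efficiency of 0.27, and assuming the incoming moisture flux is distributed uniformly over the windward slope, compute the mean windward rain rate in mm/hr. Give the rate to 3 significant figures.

Incoming column moisture flux per unit ridge length: F = V × PW = 17.7 × 29.5 = 522.15 mm·m/s.
Spread over the 78 km slope with efficiency ε = 0.27: R = ε·F/W = 0.27 × 522.15 / 78000 m = 1.807e-03 mm/s.
R = 1.807e-03 × 3600 = 6.51 mm/hr.

R ≈ 6.51 mm/hr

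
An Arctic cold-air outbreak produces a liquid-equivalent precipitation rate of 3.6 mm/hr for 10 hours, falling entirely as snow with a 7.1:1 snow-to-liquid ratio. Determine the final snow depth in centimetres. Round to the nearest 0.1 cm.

Liquid-equivalent depth = 3.6 × 10 = 36 mm.
Snow depth = 36 mm × 7.1 = 255.6 mm = 25.6 cm.

snow depth ≈ 25.6 cm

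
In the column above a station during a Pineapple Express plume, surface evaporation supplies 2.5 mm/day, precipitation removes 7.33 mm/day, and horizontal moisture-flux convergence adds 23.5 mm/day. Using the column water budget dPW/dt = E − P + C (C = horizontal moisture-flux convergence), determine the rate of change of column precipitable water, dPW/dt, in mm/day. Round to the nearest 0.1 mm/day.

dPW/dt ≈ 18.7 mm/day

dPW/dt = E − P + C = 2.5 − 7.33 + (23.5) = 18.7 mm/day.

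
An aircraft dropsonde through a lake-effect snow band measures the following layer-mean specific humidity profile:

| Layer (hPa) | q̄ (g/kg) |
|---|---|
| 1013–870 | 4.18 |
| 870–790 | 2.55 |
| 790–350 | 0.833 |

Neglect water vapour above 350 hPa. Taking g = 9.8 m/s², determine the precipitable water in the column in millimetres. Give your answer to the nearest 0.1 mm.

PW ≈ 11.9 mm

Precipitable water is the column-integrated vapour mass per unit area: PW = (1/g) Σ q̄ Δp, with q in kg/kg and Δp in Pa (1 kg/m² of water = 1 mm).
Layer 1013–870 hPa: Δp = 143 hPa = 14300 Pa, q̄ = 0.00418 kg/kg → 0.00418 × 14300 / 9.8 = 6.10 mm
Layer 870–790 hPa: Δp = 80 hPa = 8000 Pa, q̄ = 0.00255 kg/kg → 0.00255 × 8000 / 9.8 = 2.08 mm
Layer 790–350 hPa: Δp = 440 hPa = 44000 Pa, q̄ = 0.000833 kg/kg → 0.000833 × 44000 / 9.8 = 3.74 mm
PW = 6.10 + 2.08 + 3.74 = 11.92 ≈ 11.9 mm.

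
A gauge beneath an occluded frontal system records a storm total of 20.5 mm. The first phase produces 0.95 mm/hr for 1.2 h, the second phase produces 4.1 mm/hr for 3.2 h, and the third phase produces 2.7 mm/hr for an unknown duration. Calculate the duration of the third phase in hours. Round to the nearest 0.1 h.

Known phases: 0.95 × 1.2 + 4.1 × 3.2 = 1.14 + 13.12 = 14.26 mm.
Remaining depth = 20.5 − 14.26 = 6.24 mm.
Duration = 6.24 / 2.7 = 2.3 h.

duration ≈ 2.3 h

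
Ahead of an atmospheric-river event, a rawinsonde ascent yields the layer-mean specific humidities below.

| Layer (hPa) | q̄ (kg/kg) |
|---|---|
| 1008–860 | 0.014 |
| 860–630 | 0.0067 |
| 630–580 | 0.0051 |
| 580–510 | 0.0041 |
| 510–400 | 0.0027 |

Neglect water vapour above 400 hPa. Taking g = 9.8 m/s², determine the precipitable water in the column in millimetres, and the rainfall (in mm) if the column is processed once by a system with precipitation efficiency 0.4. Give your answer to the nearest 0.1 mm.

Precipitable water is the column-integrated vapour mass per unit area: PW = (1/g) Σ q̄ Δp, with q in kg/kg and Δp in Pa (1 kg/m² of water = 1 mm).
Layer 1008–860 hPa: Δp = 148 hPa = 14800 Pa, q̄ = 0.014 kg/kg → 0.014 × 14800 / 9.8 = 21.14 mm
Layer 860–630 hPa: Δp = 230 hPa = 23000 Pa, q̄ = 0.0067 kg/kg → 0.0067 × 23000 / 9.8 = 15.72 mm
Layer 630–580 hPa: Δp = 50 hPa = 5000 Pa, q̄ = 0.0051 kg/kg → 0.0051 × 5000 / 9.8 = 2.60 mm
Layer 580–510 hPa: Δp = 70 hPa = 7000 Pa, q̄ = 0.0041 kg/kg → 0.0041 × 7000 / 9.8 = 2.93 mm
Layer 510–400 hPa: Δp = 110 hPa = 11000 Pa, q̄ = 0.0027 kg/kg → 0.0027 × 11000 / 9.8 = 3.03 mm
PW = 21.14 + 15.72 + 2.60 + 2.93 + 3.03 = 45.42 ≈ 45.4 mm.
Rainfall = ε × PW = 0.4 × 45.4 = 18.2 mm.

PW ≈ 45.4 mm; rainfall ≈ 18.2 mm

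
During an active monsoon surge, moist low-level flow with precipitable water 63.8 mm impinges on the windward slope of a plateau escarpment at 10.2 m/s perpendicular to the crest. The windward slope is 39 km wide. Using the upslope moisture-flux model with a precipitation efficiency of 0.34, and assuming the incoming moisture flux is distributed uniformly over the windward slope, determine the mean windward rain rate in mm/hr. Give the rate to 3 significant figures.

Incoming column moisture flux per unit ridge length: F = V × PW = 10.2 × 63.8 = 650.76 mm·m/s.
Spread over the 39 km slope with efficiency ε = 0.34: R = ε·F/W = 0.34 × 650.76 / 39000 m = 5.673e-03 mm/s.
R = 5.673e-03 × 3600 = 20.4 mm/hr.

R ≈ 20.4 mm/hr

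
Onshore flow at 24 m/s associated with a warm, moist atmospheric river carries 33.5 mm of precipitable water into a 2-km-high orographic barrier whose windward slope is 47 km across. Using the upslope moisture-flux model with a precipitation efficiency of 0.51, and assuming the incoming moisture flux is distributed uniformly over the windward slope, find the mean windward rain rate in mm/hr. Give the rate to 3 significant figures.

R ≈ 31.4 mm/hr

Incoming column moisture flux per unit ridge length: F = V × PW = 24 × 33.5 = 804 mm·m/s.
Spread over the 47 km slope with efficiency ε = 0.51: R = ε·F/W = 0.51 × 804 / 47000 m = 8.724e-03 mm/s.
R = 8.724e-03 × 3600 = 31.4 mm/hr.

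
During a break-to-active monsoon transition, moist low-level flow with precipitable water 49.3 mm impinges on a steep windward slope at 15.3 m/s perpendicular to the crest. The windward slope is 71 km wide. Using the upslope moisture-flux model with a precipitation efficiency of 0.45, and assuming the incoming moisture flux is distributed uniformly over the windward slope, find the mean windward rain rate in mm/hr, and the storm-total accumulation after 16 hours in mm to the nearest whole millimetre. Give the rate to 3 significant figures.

R ≈ 17.2 mm/hr; total ≈ 275 mm

Incoming column moisture flux per unit ridge length: F = V × PW = 15.3 × 49.3 = 754.29 mm·m/s.
Spread over the 71 km slope with efficiency ε = 0.45: R = ε·F/W = 0.45 × 754.29 / 71000 m = 4.781e-03 mm/s.
R = 4.781e-03 × 3600 = 17.2 mm/hr.
Over 16 h: total = 17.2 × 16 = 275.2 ≈ 275 mm.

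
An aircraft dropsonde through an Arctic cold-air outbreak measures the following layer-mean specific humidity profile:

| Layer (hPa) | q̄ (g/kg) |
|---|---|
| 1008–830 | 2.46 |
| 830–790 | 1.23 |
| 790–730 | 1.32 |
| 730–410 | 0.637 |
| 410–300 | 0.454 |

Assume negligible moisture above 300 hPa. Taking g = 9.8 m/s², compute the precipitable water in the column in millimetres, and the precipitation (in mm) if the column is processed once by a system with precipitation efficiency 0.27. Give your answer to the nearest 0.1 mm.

PW ≈ 8.4 mm; precipitation ≈ 2.3 mm

Precipitable water is the column-integrated vapour mass per unit area: PW = (1/g) Σ q̄ Δp, with q in kg/kg and Δp in Pa (1 kg/m² of water = 1 mm).
Layer 1008–830 hPa: Δp = 178 hPa = 17800 Pa, q̄ = 0.00246 kg/kg → 0.00246 × 17800 / 9.8 = 4.47 mm
Layer 830–790 hPa: Δp = 40 hPa = 4000 Pa, q̄ = 0.00123 kg/kg → 0.00123 × 4000 / 9.8 = 0.50 mm
Layer 790–730 hPa: Δp = 60 hPa = 6000 Pa, q̄ = 0.00132 kg/kg → 0.00132 × 6000 / 9.8 = 0.81 mm
Layer 730–410 hPa: Δp = 320 hPa = 32000 Pa, q̄ = 0.000637 kg/kg → 0.000637 × 32000 / 9.8 = 2.08 mm
Layer 410–300 hPa: Δp = 110 hPa = 11000 Pa, q̄ = 0.000454 kg/kg → 0.000454 × 11000 / 9.8 = 0.51 mm
PW = 4.47 + 0.50 + 0.81 + 2.08 + 0.51 = 8.37 ≈ 8.4 mm.
Precipitation = ε × PW = 0.27 × 8.4 = 2.3 mm.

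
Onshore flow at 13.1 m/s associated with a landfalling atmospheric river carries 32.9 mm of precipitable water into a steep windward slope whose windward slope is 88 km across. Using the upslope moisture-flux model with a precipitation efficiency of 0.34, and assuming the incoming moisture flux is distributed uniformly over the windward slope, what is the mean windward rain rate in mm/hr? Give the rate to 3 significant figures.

Incoming column moisture flux per unit ridge length: F = V × PW = 13.1 × 32.9 = 430.99 mm·m/s.
Spread over the 88 km slope with efficiency ε = 0.34: R = ε·F/W = 0.34 × 430.99 / 88000 m = 1.665e-03 mm/s.
R = 1.665e-03 × 3600 = 5.99 mm/hr.

R ≈ 5.99 mm/hr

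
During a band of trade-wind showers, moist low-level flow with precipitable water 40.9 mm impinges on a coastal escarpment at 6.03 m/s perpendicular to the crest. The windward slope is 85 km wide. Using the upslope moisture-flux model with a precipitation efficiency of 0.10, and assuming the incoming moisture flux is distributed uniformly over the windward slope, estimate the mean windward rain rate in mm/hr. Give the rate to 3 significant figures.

Incoming column moisture flux per unit ridge length: F = V × PW = 6.03 × 40.9 = 246.627 mm·m/s.
Spread over the 85 km slope with efficiency ε = 0.10: R = ε·F/W = 0.10 × 246.627 / 85000 m = 2.901e-04 mm/s.
R = 2.901e-04 × 3600 = 1.04 mm/hr.

R ≈ 1.04 mm/hr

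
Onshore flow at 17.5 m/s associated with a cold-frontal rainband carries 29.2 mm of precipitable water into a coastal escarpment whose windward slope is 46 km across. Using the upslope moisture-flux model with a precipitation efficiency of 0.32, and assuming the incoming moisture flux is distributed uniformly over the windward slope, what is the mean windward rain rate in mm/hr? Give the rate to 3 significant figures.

Incoming column moisture flux per unit ridge length: F = V × PW = 17.5 × 29.2 = 511 mm·m/s.
Spread over the 46 km slope with efficiency ε = 0.32: R = ε·F/W = 0.32 × 511 / 46000 m = 3.555e-03 mm/s.
R = 3.555e-03 × 3600 = 12.8 mm/hr.

R ≈ 12.8 mm/hr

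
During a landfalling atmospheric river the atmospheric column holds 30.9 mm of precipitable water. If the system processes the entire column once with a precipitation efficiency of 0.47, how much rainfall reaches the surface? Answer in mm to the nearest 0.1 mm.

rainfall ≈ 14.5 mm

Rainfall = ε × PW = 0.47 × 30.9 = 14.5 mm.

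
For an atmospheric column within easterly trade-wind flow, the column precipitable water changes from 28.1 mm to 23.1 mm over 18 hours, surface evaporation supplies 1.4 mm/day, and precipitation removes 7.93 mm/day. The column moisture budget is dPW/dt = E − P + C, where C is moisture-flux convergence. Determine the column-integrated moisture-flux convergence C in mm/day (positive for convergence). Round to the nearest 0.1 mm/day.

dPW/dt = (23.1 − 28.1) mm / (18/24 day) = -6.667 mm/day.
C = dPW/dt − E + P = (-6.667) − 1.4 + 7.93 = -0.1 mm/day.

C ≈ -0.1 mm/day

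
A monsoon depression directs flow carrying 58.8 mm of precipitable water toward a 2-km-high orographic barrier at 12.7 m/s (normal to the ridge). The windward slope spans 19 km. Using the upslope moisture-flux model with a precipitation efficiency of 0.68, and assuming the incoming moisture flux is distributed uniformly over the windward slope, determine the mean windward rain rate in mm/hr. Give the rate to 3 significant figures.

R ≈ 96.2 mm/hr

Incoming column moisture flux per unit ridge length: F = V × PW = 12.7 × 58.8 = 746.76 mm·m/s.
Spread over the 19 km slope with efficiency ε = 0.68: R = ε·F/W = 0.68 × 746.76 / 19000 m = 2.673e-02 mm/s.
R = 2.673e-02 × 3600 = 96.2 mm/hr.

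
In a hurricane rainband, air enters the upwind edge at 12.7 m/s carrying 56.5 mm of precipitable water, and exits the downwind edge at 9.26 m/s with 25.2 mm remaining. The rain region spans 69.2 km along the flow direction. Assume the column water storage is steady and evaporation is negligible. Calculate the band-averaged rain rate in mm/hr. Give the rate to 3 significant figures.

R ≈ 25.2 mm/hr

Column moisture flux per unit crosswind length is F = V × PW.
Inflow: F_in = 12.7 × 56.5 = 717.55 mm·m/s
Outflow: F_out = 9.26 × 25.2 = 233.352 mm·m/s
Steady-state rate R = (F_in − F_out)/L = (717.55 − 233.352) / 69200 m = 6.997e-03 mm/s.
R = 6.997e-03 × 3600 = 25.2 mm/hr.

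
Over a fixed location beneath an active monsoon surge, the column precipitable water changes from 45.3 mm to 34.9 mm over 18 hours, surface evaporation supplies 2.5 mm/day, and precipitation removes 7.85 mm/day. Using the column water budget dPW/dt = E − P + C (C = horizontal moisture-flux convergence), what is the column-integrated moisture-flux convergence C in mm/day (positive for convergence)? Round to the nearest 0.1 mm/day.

dPW/dt = (34.9 − 45.3) mm / (18/24 day) = -13.867 mm/day.
C = dPW/dt − E + P = (-13.867) − 2.5 + 7.85 = -8.5 mm/day.

C ≈ -8.5 mm/day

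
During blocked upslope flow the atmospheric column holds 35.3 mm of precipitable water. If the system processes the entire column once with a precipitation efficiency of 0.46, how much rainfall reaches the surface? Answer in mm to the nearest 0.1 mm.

rainfall ≈ 16.2 mm

Rainfall = ε × PW = 0.46 × 35.3 = 16.2 mm.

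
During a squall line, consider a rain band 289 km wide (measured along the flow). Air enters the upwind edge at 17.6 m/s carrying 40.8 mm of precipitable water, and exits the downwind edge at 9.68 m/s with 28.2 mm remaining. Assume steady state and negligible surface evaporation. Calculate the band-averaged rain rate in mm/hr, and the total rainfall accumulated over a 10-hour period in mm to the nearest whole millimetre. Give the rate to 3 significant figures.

R ≈ 5.54 mm/hr; total ≈ 55 mm

Column moisture flux per unit crosswind length is F = V × PW.
Inflow: F_in = 17.6 × 40.8 = 718.08 mm·m/s
Outflow: F_out = 9.68 × 28.2 = 272.976 mm·m/s
Steady-state rate R = (F_in − F_out)/L = (718.08 − 272.976) / 289000 m = 1.540e-03 mm/s.
R = 1.540e-03 × 3600 = 5.54 mm/hr.
Over 10 h: total = 5.54 × 10 = 55.4 ≈ 55 mm.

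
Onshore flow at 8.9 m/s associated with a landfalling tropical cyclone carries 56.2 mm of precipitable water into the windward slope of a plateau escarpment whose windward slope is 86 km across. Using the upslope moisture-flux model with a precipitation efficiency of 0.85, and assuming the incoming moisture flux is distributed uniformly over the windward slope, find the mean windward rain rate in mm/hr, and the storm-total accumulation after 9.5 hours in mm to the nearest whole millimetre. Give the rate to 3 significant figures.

Incoming column moisture flux per unit ridge length: F = V × PW = 8.9 × 56.2 = 500.18 mm·m/s.
Spread over the 86 km slope with efficiency ε = 0.85: R = ε·F/W = 0.85 × 500.18 / 86000 m = 4.944e-03 mm/s.
R = 4.944e-03 × 3600 = 17.8 mm/hr.
Over 9.5 h: total = 17.8 × 9.5 = 169.1 ≈ 169 mm.

R ≈ 17.8 mm/hr; total ≈ 169 mm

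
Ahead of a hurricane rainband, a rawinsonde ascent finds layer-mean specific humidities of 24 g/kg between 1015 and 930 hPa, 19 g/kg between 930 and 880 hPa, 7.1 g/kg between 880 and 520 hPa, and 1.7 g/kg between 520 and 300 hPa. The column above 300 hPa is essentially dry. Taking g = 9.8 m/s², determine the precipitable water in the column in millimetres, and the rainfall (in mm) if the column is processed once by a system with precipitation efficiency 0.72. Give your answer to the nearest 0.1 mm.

PW ≈ 60.4 mm; rainfall ≈ 43.5 mm

Precipitable water is the column-integrated vapour mass per unit area: PW = (1/g) Σ q̄ Δp, with q in kg/kg and Δp in Pa (1 kg/m² of water = 1 mm).
Layer 1015–930 hPa: Δp = 85 hPa = 8500 Pa, q̄ = 0.024 kg/kg → 0.024 × 8500 / 9.8 = 20.82 mm
Layer 930–880 hPa: Δp = 50 hPa = 5000 Pa, q̄ = 0.019 kg/kg → 0.019 × 5000 / 9.8 = 9.69 mm
Layer 880–520 hPa: Δp = 360 hPa = 36000 Pa, q̄ = 0.0071 kg/kg → 0.0071 × 36000 / 9.8 = 26.08 mm
Layer 520–300 hPa: Δp = 220 hPa = 22000 Pa, q̄ = 0.0017 kg/kg → 0.0017 × 22000 / 9.8 = 3.82 mm
PW = 20.82 + 9.69 + 26.08 + 3.82 = 60.41 ≈ 60.4 mm.
Rainfall = ε × PW = 0.72 × 60.4 = 43.5 mm.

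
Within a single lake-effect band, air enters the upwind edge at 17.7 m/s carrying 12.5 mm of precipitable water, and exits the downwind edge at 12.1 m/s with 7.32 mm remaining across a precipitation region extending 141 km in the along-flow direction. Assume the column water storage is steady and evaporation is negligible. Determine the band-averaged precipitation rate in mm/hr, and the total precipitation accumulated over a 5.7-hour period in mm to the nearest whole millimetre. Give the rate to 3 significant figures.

R ≈ 3.39 mm/hr; total ≈ 19 mm

Column moisture flux per unit crosswind length is F = V × PW.
Inflow: F_in = 17.7 × 12.5 = 221.25 mm·m/s
Outflow: F_out = 12.1 × 7.32 = 88.572 mm·m/s
Steady-state rate R = (F_in − F_out)/L = (221.25 − 88.572) / 141000 m = 9.410e-04 mm/s.
R = 9.410e-04 × 3600 = 3.39 mm/hr.
Over 5.7 h: total = 3.39 × 5.7 = 19.323 ≈ 19 mm.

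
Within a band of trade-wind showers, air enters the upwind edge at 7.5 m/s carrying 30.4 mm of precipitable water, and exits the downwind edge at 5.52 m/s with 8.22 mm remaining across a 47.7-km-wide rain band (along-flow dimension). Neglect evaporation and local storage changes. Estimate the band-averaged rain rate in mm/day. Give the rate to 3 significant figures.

R ≈ 331 mm/day

Column moisture flux per unit crosswind length is F = V × PW.
Inflow: F_in = 7.5 × 30.4 = 228 mm·m/s
Outflow: F_out = 5.52 × 8.22 = 45.3744 mm·m/s
Steady-state rate R = (F_in − F_out)/L = (228 − 45.3744) / 47700 m = 3.829e-03 mm/s.
R = 3.829e-03 × 3600 × 24 = 331 mm/day.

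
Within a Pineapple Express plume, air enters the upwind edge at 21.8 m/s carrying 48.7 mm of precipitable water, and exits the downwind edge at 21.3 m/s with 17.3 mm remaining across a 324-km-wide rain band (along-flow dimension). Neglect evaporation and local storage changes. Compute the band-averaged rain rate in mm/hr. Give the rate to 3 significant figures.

Column moisture flux per unit crosswind length is F = V × PW.
Inflow: F_in = 21.8 × 48.7 = 1061.66 mm·m/s
Outflow: F_out = 21.3 × 17.3 = 368.49 mm·m/s
Steady-state rate R = (F_in − F_out)/L = (1061.66 − 368.49) / 324000 m = 2.139e-03 mm/s.
R = 2.139e-03 × 3600 = 7.70 mm/hr.

R ≈ 7.70 mm/hr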